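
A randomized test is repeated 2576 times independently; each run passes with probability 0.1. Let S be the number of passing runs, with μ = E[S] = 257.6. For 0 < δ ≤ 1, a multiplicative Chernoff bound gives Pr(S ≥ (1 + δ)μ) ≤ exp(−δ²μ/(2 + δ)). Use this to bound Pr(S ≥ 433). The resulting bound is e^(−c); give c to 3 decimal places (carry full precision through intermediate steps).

44.548

Write 433 = (1 + δ)μ, so δ = 433/257.6 − 1 = 0.6809006…
Then the exponent is δ²μ/(2 + δ) = (433 − μ)² / (μ·(2 + δ)) = 44.548451.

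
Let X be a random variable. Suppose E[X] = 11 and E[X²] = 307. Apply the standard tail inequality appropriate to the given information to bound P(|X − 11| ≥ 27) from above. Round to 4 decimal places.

The first two moments determine the variance, so Chebyshev's inequality is the sharpest standard bound available.
Var(X) = E[X²] − (E[X])² = 307 − 121 = 186.
Chebyshev's inequality: P(|X − μ| ≥ t) ≤ Var(X)/t² = 186/729 = 0.2551.

0.2551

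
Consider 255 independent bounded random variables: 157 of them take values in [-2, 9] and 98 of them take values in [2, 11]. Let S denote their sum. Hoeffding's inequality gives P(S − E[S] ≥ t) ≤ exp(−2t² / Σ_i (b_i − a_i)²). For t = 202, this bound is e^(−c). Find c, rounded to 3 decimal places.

Σ(b_i − a_i)² = 157·11² + 98·9² = 26935.
c = 2t² / 26935 = 2·202² / 26935 = 3.0298.

3.030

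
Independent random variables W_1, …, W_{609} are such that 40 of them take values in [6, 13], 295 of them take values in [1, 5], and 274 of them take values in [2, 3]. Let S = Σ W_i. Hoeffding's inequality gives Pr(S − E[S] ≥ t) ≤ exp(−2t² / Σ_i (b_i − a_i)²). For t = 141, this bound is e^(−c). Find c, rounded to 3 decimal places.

5.718

Σ(b_i − a_i)² = 40·7² + 295·4² + 274·1² = 6954.
c = 2t² / 6954 = 2·141² / 6954 = 5.7179.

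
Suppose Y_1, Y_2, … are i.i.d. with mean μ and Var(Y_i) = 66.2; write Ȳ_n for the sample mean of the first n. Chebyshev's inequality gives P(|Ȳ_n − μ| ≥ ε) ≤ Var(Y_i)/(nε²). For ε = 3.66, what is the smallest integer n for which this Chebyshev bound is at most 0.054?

Require 66.2/(n·3.66²) ≤ 0.054, i.e. n ≥ 66.2/(0.054·3.66²) = 91.517.
The smallest integer n is 92.

92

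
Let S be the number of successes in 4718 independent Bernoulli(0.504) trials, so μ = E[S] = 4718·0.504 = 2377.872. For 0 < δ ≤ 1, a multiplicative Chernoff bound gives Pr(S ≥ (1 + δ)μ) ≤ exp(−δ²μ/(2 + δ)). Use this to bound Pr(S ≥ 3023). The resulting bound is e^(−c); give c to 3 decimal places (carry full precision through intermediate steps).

77.060

Write 3023 = (1 + δ)μ, so δ = 3023/2377.872 − 1 = 0.2713048…
Then the exponent is δ²μ/(2 + δ) = (3023 − μ)² / (μ·(2 + δ)) = 77.059804.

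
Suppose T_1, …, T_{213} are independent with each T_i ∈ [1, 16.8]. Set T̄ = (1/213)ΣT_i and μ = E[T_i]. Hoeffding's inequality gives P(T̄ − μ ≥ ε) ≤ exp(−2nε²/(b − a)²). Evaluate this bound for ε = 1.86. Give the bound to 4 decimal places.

0.0027

Exponent: 2nε²/(b − a)² = 2·213·1.86² / 15.8² = 5.90366.
Bound = exp(−5.90366) = 0.00273.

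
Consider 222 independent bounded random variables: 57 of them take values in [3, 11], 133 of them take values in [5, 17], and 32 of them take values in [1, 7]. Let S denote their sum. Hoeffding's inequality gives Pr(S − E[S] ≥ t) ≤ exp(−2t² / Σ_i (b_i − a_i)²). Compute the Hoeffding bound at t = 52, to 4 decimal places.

0.7979

Σ(b_i − a_i)² = 57·8² + 133·12² + 32·6² = 23952.
Exponent = 2·52² / 23952 = 0.22578.
Bound = exp(−0.22578) = 0.79789.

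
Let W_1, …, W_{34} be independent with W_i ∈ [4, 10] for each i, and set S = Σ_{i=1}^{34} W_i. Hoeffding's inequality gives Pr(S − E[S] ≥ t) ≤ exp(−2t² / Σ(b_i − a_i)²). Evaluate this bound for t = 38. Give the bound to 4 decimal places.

Σ(b_i − a_i)² = 34·(6)² = 1224.
Exponent = 2·38²/1224 = 2.3595.
Bound = exp(−2.3595) = 0.09447.

0.0945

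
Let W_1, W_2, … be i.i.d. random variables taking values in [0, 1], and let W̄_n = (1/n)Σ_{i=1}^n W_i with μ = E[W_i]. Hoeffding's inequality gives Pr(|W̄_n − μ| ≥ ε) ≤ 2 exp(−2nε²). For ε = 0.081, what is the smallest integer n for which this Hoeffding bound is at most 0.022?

344

Require 2·exp(−2nε²) ≤ 0.022, i.e. 2nε² ≥ ln(2/0.022) = 4.509860.
So n ≥ 4.509860 / (2·0.081²) = 343.687.
The smallest integer n is 344.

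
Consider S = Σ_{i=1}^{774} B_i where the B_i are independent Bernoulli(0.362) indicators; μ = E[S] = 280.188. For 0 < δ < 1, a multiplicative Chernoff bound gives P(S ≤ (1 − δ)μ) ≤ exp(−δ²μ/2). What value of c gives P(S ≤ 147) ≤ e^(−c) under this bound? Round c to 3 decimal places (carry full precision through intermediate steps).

Write 147 = (1 − δ)μ, so δ = 1 − 147/280.188 = 0.4753523…
Then the exponent is δ²μ/2 = (μ − 147)²/(2μ) = 31.655609.

31.656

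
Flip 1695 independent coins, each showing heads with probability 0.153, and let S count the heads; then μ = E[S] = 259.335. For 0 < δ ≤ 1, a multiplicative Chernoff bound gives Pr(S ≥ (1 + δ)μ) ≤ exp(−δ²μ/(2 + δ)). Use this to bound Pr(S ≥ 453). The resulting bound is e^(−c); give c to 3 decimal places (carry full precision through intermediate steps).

Write 453 = (1 + δ)μ, so δ = 453/259.335 − 1 = 0.7467754…
Then the exponent is δ²μ/(2 + δ) = (453 − μ)² / (μ·(2 + δ)) = 52.652379.

52.652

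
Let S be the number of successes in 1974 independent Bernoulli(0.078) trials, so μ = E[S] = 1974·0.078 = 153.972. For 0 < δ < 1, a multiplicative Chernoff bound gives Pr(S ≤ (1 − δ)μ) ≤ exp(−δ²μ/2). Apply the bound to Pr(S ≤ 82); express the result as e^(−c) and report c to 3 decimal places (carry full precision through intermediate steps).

16.821

Write 82 = (1 − δ)μ, so δ = 1 − 82/153.972 = 0.4674356…
Then the exponent is δ²μ/2 = (μ − 82)²/(2μ) = 16.821139.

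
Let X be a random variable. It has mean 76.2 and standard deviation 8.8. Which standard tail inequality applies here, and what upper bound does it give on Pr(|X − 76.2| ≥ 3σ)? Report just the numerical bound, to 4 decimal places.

0.1111

Mean and variance are known, so Chebyshev's inequality applies.
Chebyshev: Pr(|X − μ| ≥ t) ≤ Var(X)/t².
Var(X) = σ² = 8.8² = 77.44.
t = 3·8.8 = 26.4.
Bound = 77.44 / 696.96 = 0.1111.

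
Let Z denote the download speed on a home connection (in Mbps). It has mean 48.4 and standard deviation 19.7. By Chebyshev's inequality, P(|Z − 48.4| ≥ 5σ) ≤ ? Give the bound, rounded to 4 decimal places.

0.0400

Chebyshev: P(|Z − μ| ≥ t) ≤ Var(Z)/t².
Var(Z) = σ² = 19.7² = 388.09.
t = 5·19.7 = 98.5.
Bound = 388.09 / 9702.25 = 0.0400.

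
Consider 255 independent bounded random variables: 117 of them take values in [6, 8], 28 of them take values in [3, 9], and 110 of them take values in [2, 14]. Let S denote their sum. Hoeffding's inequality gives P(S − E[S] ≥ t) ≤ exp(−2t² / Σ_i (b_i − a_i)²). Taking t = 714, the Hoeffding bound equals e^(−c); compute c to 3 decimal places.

Σ(b_i − a_i)² = 117·2² + 28·6² + 110·12² = 17316.
c = 2t² / 17316 = 2·714² / 17316 = 58.8815.

58.881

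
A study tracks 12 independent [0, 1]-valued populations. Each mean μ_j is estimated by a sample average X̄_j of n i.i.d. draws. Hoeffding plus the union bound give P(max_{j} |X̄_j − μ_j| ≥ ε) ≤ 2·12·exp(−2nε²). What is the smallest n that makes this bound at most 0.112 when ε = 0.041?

1597

Need 2·12·exp(−2nε²) ≤ 0.112, i.e. exp(−2nε²) ≤ 0.112/24.
So 2nε² ≥ ln(24/0.112) = 5.367310.
Hence n ≥ 5.367310/(2·0.041²) = 1596.463.
The smallest integer n is 1597.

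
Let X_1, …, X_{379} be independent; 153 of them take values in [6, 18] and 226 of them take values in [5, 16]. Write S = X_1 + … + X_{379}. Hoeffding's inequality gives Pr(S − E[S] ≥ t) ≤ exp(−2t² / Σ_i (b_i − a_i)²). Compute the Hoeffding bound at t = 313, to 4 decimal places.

0.0189

Σ(b_i − a_i)² = 153·12² + 226·11² = 49378.
Exponent = 2·313² / 49378 = 3.96812.
Bound = exp(−3.96812) = 0.01891.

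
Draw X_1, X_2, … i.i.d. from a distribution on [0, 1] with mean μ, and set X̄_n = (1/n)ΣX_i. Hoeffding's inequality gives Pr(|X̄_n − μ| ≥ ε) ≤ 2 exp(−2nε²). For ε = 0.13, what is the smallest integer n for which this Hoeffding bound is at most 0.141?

79

Require 2·exp(−2nε²) ≤ 0.141, i.e. 2nε² ≥ ln(2/0.141) = 2.652143.
So n ≥ 2.652143 / (2·0.13²) = 78.466.
The smallest integer n is 79.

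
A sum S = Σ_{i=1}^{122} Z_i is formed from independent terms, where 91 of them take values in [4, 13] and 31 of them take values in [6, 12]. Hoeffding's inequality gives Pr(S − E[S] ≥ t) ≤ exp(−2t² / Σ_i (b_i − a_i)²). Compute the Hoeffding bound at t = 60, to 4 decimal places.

Σ(b_i − a_i)² = 91·9² + 31·6² = 8487.
Exponent = 2·60² / 8487 = 0.84836.
Bound = exp(−0.84836) = 0.42812.

0.4281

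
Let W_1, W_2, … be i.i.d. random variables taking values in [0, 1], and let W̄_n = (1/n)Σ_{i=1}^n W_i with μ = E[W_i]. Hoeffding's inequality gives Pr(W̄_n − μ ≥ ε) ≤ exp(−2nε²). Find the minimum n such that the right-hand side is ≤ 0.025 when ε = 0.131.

108

Require exp(−2nε²) ≤ 0.025, i.e. 2nε² ≥ ln(1/0.025) = 3.688879.
So n ≥ 3.688879 / (2·0.131²) = 107.479.
The smallest integer n is 108.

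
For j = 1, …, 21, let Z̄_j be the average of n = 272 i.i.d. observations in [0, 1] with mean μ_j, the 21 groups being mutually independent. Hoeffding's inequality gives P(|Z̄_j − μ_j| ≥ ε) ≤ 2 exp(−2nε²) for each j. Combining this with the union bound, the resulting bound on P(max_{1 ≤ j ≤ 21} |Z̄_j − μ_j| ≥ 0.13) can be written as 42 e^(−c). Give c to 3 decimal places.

Union bound over the 21 events: P(max_{1 ≤ j ≤ 21} |Z̄_j − μ_j| ≥ 0.13) ≤ 21·2·exp(−2nε²) = 42 exp(−2·272·0.13²).
So c = 2·272·0.13² = 9.1936.

9.194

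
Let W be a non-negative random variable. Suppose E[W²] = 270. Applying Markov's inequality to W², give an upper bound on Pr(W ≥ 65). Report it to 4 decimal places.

Since W ≥ 0, the event {W ≥ 65} is the same as {W² ≥ 4225}.
Markov's inequality applied to W² gives Pr(W² ≥ 4225) ≤ E[W²]/4225 = 270/4225 = 0.0639.

0.0639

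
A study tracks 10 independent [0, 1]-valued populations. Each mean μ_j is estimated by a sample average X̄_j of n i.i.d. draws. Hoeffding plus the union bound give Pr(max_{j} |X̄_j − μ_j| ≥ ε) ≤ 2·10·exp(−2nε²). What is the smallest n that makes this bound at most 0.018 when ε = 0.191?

97

Need 2·10·exp(−2nε²) ≤ 0.018, i.e. exp(−2nε²) ≤ 0.018/20.
So 2nε² ≥ ln(20/0.018) = 7.013116.
Hence n ≥ 7.013116/(2·0.191²) = 96.120.
The smallest integer n is 97.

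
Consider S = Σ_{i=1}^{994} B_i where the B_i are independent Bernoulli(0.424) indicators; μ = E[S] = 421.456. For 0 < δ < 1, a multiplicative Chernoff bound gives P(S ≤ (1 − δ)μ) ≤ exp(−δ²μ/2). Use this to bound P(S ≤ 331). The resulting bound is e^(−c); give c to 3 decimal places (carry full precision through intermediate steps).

Write 331 = (1 − δ)μ, so δ = 1 − 331/421.456 = 0.2146274…
Then the exponent is δ²μ/2 = (μ − 331)²/(2μ) = 9.707167.

9.707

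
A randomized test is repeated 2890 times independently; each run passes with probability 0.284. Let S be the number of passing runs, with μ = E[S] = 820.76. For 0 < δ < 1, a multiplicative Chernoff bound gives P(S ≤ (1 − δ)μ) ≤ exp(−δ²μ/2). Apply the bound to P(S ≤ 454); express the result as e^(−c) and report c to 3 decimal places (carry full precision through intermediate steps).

81.944

Write 454 = (1 − δ)μ, so δ = 1 − 454/820.76 = 0.4468541…
Then the exponent is δ²μ/2 = (μ − 454)²/(2μ) = 81.944111.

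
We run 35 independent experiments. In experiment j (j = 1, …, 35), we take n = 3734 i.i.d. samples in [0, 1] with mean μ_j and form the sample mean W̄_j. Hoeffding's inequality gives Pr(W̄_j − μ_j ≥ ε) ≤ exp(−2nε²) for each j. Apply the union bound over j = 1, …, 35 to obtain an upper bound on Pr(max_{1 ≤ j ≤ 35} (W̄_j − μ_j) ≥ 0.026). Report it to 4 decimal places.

0.2247

Per-experiment Hoeffding bound: exp(−2·3734·0.026²) = exp(−5.04837) = 0.0064198.
Union bound over 35 events: 35·0.0064198 = 0.22469.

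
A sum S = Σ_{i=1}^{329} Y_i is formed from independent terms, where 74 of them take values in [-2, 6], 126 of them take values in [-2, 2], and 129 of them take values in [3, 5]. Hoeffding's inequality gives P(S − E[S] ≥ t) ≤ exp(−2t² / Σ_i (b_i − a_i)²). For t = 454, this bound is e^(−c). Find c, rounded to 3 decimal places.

56.719

Σ(b_i − a_i)² = 74·8² + 126·4² + 129·2² = 7268.
c = 2t² / 7268 = 2·454² / 7268 = 56.7188.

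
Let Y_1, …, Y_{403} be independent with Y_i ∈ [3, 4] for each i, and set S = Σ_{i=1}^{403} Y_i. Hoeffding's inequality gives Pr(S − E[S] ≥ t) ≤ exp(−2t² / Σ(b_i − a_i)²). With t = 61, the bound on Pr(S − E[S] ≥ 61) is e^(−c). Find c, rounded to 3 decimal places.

Σ(b_i − a_i)² = 403·(1)² = 403.
c = 2t²/403 = 2·61²/403 = 18.4665.

18.467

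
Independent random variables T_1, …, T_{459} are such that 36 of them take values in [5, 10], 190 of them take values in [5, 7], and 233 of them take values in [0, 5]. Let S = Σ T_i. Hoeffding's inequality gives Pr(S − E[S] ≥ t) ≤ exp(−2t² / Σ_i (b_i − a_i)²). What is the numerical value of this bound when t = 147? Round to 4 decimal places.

Σ(b_i − a_i)² = 36·5² + 190·2² + 233·5² = 7485.
Exponent = 2·147² / 7485 = 5.77395.
Bound = exp(−5.77395) = 0.00311.

0.0031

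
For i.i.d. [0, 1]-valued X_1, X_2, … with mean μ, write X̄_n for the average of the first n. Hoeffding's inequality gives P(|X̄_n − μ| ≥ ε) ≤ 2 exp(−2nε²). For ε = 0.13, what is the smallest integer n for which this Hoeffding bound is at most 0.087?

93

Require 2·exp(−2nε²) ≤ 0.087, i.e. 2nε² ≥ ln(2/0.087) = 3.134994.
So n ≥ 3.134994 / (2·0.13²) = 92.751.
The smallest integer n is 93.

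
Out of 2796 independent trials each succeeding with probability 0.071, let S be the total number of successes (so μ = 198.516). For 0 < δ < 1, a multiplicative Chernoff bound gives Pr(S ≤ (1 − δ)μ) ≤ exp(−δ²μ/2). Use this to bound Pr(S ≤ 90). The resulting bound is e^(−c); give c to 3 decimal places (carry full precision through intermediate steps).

29.659

Write 90 = (1 − δ)μ, so δ = 1 − 90/198.516 = 0.546636…
Then the exponent is δ²μ/2 = (μ − 90)²/(2μ) = 29.659378.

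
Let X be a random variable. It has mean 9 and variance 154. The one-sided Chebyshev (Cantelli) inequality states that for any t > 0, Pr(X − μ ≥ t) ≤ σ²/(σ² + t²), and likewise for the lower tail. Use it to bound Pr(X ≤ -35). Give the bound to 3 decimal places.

0.074

Here σ² = 154 and t = 44, so σ² + t² = 2090.
Cantelli's bound: 154/2090 = 0.0737.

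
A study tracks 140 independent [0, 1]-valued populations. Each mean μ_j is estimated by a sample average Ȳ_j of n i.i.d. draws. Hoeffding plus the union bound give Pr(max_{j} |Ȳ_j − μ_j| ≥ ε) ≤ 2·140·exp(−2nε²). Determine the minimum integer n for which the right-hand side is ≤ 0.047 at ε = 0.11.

360

Need 2·140·exp(−2nε²) ≤ 0.047, i.e. exp(−2nε²) ≤ 0.047/280.
So 2nε² ≥ ln(280/0.047) = 8.692397.
Hence n ≥ 8.692397/(2·0.11²) = 359.190.
The smallest integer n is 360.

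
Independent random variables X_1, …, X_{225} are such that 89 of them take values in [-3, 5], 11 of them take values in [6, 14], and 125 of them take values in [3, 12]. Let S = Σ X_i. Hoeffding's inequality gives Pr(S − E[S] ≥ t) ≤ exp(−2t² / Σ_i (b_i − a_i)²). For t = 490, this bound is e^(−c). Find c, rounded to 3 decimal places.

Σ(b_i − a_i)² = 89·8² + 11·8² + 125·9² = 16525.
c = 2t² / 16525 = 2·490² / 16525 = 29.0590.

29.059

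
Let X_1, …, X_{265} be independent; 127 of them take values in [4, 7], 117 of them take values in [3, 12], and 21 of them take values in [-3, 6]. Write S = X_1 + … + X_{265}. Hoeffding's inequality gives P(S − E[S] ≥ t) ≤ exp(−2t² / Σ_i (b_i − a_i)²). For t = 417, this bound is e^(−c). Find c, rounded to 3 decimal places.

Σ(b_i − a_i)² = 127·3² + 117·9² + 21·9² = 12321.
c = 2t² / 12321 = 2·417² / 12321 = 28.2264.

28.226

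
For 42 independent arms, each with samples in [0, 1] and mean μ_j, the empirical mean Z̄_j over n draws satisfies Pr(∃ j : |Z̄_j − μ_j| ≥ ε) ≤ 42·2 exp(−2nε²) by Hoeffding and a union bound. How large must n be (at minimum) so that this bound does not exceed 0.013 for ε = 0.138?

231

Need 2·42·exp(−2nε²) ≤ 0.013, i.e. exp(−2nε²) ≤ 0.013/84.
So 2nε² ≥ ln(84/0.013) = 8.773623.
Hence n ≥ 8.773623/(2·0.138²) = 230.351.
The smallest integer n is 231.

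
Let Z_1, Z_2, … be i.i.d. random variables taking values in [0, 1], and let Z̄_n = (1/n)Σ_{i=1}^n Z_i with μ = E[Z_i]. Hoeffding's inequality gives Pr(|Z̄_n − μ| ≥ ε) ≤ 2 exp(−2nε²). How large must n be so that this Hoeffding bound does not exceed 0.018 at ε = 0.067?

525

Require 2·exp(−2nε²) ≤ 0.018, i.e. 2nε² ≥ ln(2/0.018) = 4.710531.
So n ≥ 4.710531 / (2·0.067²) = 524.675.
The smallest integer n is 525.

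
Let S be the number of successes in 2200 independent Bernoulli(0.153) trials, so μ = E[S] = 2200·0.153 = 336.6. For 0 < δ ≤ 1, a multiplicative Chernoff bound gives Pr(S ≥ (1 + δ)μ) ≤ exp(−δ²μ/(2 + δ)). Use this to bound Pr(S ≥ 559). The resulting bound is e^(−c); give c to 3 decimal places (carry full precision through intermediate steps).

Write 559 = (1 + δ)μ, so δ = 559/336.6 − 1 = 0.6607249…
Then the exponent is δ²μ/(2 + δ) = (559 − μ)² / (μ·(2 + δ)) = 55.227512.

55.228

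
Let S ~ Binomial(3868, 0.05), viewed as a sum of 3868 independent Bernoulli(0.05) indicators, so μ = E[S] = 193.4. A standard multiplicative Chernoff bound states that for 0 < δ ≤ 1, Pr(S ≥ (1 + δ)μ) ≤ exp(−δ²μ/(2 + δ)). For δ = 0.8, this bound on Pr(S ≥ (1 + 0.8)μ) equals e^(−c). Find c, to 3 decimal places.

c = δ²μ/(2 + δ) = 0.8²·193.4/(2 + 0.8) = 44.2057.

44.206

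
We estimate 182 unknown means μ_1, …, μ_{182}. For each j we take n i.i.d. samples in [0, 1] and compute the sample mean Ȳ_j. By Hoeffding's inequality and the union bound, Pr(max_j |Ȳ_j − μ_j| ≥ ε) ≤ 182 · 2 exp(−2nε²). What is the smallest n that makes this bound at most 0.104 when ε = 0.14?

209

Need 2·182·exp(−2nε²) ≤ 0.104, i.e. exp(−2nε²) ≤ 0.104/364.
So 2nε² ≥ ln(364/0.104) = 8.160518.
Hence n ≥ 8.160518/(2·0.14²) = 208.176.
The smallest integer n is 209.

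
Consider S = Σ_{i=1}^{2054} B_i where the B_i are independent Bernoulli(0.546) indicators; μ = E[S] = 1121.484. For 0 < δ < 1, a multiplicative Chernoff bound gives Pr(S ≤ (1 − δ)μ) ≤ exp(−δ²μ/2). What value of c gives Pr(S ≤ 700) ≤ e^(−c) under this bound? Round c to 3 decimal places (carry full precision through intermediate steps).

Write 700 = (1 − δ)μ, so δ = 1 − 700/1121.484 = 0.375827…
Then the exponent is δ²μ/2 = (μ − 700)²/(2μ) = 79.202540.

79.203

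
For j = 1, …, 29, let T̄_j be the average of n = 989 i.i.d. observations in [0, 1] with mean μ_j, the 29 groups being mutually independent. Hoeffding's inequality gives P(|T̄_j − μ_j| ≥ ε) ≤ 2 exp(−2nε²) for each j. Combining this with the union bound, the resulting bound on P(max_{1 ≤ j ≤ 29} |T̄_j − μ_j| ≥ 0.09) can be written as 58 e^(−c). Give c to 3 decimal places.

16.022

Union bound over the 29 events: P(max_{1 ≤ j ≤ 29} |T̄_j − μ_j| ≥ 0.09) ≤ 29·2·exp(−2nε²) = 58 exp(−2·989·0.09²).
So c = 2·989·0.09² = 16.0218.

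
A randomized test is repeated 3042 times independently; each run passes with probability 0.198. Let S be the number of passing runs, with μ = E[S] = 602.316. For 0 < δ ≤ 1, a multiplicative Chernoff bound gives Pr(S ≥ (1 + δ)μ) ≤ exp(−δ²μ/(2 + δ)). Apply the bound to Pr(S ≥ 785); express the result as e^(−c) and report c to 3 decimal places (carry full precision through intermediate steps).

Write 785 = (1 + δ)μ, so δ = 785/602.316 − 1 = 0.3033026…
Then the exponent is δ²μ/(2 + δ) = (785 − μ)² / (μ·(2 + δ)) = 24.056123.

24.056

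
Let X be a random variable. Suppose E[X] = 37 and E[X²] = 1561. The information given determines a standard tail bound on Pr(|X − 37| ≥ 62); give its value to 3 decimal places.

0.050

The first two moments determine the variance, so Chebyshev's inequality is the sharpest standard bound available.
Var(X) = E[X²] − (E[X])² = 1561 − 1369 = 192.
Chebyshev's inequality: Pr(|X − μ| ≥ t) ≤ Var(X)/t² = 192/3844 = 0.0499.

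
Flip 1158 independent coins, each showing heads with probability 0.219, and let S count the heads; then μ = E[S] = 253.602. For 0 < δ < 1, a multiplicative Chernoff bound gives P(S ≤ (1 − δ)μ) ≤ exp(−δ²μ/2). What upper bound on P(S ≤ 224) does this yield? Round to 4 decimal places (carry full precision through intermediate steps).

Write 224 = (1 − δ)μ, so δ = 1 − 224/253.602 = 0.1167262…
Then the exponent is δ²μ/2 = (μ − 224)²/(2μ) = 1.727665.
Bound = exp(−1.727665) = 0.17770.

0.1777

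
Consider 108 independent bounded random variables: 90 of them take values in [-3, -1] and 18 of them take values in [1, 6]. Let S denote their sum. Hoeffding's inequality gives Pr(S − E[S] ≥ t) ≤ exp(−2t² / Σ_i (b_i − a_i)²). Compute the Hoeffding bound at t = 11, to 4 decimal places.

Σ(b_i − a_i)² = 90·2² + 18·5² = 810.
Exponent = 2·11² / 810 = 0.29877.
Bound = exp(−0.29877) = 0.74173.

0.7417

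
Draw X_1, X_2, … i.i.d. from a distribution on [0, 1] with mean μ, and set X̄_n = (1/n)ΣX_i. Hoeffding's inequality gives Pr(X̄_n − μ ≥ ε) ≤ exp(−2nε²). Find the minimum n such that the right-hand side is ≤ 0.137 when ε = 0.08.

156

Require exp(−2nε²) ≤ 0.137, i.e. 2nε² ≥ ln(1/0.137) = 1.987774.
So n ≥ 1.987774 / (2·0.08²) = 155.295.
The smallest integer n is 156.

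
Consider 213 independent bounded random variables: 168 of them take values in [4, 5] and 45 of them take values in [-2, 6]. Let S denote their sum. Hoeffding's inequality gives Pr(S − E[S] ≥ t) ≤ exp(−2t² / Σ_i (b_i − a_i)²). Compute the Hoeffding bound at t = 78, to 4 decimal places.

Σ(b_i − a_i)² = 168·1² + 45·8² = 3048.
Exponent = 2·78² / 3048 = 3.99213.
Bound = exp(−3.99213) = 0.01846.

0.0185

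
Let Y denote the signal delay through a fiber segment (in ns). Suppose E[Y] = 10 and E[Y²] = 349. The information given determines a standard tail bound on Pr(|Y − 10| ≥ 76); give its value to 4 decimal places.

0.0431

The first two moments determine the variance, so Chebyshev's inequality is the sharpest standard bound available.
Var(Y) = E[Y²] − (E[Y])² = 349 − 100 = 249.
Chebyshev's inequality: Pr(|Y − μ| ≥ t) ≤ Var(Y)/t² = 249/5776 = 0.0431.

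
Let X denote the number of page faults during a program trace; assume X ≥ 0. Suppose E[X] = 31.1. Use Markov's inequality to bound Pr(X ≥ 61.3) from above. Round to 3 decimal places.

Markov's inequality: for a non-negative random variable, Pr(X ≥ a) ≤ E[X]/a.
Here E[X] = 31.1 and a = 61.3, so the bound is 31.1/61.3 = 0.5073.

0.507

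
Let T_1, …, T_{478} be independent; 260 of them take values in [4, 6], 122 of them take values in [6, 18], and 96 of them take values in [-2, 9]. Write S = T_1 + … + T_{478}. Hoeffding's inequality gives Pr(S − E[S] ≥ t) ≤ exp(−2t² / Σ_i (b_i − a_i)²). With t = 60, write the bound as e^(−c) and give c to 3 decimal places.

0.238

Σ(b_i − a_i)² = 260·2² + 122·12² + 96·11² = 30224.
c = 2t² / 30224 = 2·60² / 30224 = 0.2382.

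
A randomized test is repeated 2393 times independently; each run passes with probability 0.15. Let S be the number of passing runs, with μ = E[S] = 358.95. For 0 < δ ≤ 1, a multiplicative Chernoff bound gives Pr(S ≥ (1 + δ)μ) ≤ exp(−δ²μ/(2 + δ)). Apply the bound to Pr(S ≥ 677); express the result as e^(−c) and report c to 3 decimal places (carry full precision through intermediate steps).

Write 677 = (1 + δ)μ, so δ = 677/358.95 − 1 = 0.8860566…
Then the exponent is δ²μ/(2 + δ) = (677 − μ)² / (μ·(2 + δ)) = 97.645449.

97.645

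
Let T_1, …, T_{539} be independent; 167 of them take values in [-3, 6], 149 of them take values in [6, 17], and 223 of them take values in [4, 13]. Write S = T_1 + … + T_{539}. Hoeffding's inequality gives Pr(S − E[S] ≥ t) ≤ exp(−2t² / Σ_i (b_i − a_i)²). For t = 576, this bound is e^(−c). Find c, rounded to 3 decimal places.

13.373

Σ(b_i − a_i)² = 167·9² + 149·11² + 223·9² = 49619.
c = 2t² / 49619 = 2·576² / 49619 = 13.3729.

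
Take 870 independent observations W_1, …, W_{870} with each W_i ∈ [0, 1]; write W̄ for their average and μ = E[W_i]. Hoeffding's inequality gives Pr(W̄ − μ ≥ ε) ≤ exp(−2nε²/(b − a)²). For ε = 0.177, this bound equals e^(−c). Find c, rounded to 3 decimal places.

54.512

c = 2nε²/(b − a)² = 2·870·0.177² / 1² = 54.5125.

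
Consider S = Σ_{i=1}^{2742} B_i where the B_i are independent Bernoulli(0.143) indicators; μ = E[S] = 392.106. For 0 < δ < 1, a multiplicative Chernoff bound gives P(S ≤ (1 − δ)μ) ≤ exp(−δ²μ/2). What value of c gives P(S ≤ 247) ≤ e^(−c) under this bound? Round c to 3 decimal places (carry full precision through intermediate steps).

26.850

Write 247 = (1 − δ)μ, so δ = 1 − 247/392.106 = 0.3700683…
Then the exponent is δ²μ/2 = (μ − 247)²/(2μ) = 26.849565.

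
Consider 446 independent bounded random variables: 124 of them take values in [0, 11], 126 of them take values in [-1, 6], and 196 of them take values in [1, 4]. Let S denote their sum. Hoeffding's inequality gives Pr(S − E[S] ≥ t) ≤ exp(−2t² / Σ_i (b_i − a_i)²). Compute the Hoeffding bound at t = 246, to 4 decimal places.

Σ(b_i − a_i)² = 124·11² + 126·7² + 196·3² = 22942.
Exponent = 2·246² / 22942 = 5.27556.
Bound = exp(−5.27556) = 0.00512.

0.0051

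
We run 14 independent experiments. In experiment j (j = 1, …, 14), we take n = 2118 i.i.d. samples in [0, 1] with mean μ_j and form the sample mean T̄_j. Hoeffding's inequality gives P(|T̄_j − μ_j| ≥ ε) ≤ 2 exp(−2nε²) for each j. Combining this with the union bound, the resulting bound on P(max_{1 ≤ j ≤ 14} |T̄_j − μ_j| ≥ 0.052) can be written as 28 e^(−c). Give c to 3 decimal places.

Union bound over the 14 events: P(max_{1 ≤ j ≤ 14} |T̄_j − μ_j| ≥ 0.052) ≤ 14·2·exp(−2nε²) = 28 exp(−2·2118·0.052²).
So c = 2·2118·0.052² = 11.4541.

11.454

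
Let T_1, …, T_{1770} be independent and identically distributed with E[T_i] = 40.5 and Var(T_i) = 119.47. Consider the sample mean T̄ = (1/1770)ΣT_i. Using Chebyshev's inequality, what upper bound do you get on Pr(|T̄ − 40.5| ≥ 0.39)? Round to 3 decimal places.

0.444

Var(T̄) = Var(T_i)/n = 119.47/1770 = 0.067497.
Chebyshev: Pr(|T̄ − 40.5| ≥ 0.39) ≤ Var(T̄)/(0.39)² = 119.47/(1770·0.39²) = 0.4438.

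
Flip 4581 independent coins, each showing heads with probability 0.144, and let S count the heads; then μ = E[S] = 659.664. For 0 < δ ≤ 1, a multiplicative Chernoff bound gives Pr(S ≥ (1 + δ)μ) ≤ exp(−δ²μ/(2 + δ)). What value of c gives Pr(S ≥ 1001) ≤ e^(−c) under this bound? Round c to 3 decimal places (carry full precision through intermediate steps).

Write 1001 = (1 + δ)μ, so δ = 1001/659.664 − 1 = 0.5174392…
Then the exponent is δ²μ/(2 + δ) = (1001 − μ)² / (μ·(2 + δ)) = 70.158843.

70.159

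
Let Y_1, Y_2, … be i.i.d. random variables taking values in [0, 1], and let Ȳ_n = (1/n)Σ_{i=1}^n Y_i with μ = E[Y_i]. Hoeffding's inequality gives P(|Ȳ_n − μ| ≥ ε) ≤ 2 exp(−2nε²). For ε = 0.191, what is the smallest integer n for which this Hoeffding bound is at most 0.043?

53

Require 2·exp(−2nε²) ≤ 0.043, i.e. 2nε² ≥ ln(2/0.043) = 3.839702.
So n ≥ 3.839702 / (2·0.191²) = 52.626.
The smallest integer n is 53.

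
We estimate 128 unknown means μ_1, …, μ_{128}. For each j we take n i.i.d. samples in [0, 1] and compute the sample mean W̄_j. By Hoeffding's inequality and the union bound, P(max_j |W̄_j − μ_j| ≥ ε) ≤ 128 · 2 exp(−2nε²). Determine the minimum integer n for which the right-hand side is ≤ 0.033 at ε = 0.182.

136

Need 2·128·exp(−2nε²) ≤ 0.033, i.e. exp(−2nε²) ≤ 0.033/256.
So 2nε² ≥ ln(256/0.033) = 8.956425.
Hence n ≥ 8.956425/(2·0.182²) = 135.195.
The smallest integer n is 136.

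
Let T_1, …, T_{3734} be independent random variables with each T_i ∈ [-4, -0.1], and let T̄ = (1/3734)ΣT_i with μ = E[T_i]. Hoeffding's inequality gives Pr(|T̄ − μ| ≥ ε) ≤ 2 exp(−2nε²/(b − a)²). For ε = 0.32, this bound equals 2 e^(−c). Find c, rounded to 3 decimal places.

c = 2nε²/(b − a)² = 2·3734·0.32² / 3.9² = 50.2777.

50.278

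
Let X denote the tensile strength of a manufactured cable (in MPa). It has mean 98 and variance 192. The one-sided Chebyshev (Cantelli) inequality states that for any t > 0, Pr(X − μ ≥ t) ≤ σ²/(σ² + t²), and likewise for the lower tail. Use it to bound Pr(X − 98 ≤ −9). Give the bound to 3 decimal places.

Here σ² = 192 and t = 9, so σ² + t² = 273.
Cantelli's bound: 192/273 = 0.7033.

0.703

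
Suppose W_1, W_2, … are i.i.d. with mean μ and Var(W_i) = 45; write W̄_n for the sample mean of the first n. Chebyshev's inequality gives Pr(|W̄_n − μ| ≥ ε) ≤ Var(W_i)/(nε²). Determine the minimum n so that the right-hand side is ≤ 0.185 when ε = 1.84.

Require 45/(n·1.84²) ≤ 0.185, i.e. n ≥ 45/(0.185·1.84²) = 71.846.
The smallest integer n is 72.

72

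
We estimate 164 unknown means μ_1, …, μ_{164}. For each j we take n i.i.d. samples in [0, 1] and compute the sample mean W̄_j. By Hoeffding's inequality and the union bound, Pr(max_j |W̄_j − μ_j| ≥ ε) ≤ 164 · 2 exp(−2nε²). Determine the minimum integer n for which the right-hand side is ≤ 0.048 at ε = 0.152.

192

Need 2·164·exp(−2nε²) ≤ 0.048, i.e. exp(−2nε²) ≤ 0.048/328.
So 2nε² ≥ ln(328/0.048) = 8.829568.
Hence n ≥ 8.829568/(2·0.152²) = 191.083.
The smallest integer n is 192.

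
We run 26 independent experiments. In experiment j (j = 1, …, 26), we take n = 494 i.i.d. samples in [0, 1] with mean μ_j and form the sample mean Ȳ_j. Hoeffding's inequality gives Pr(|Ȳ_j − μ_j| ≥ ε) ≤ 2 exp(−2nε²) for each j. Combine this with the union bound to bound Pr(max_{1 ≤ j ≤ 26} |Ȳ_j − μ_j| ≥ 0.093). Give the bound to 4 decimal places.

Per-experiment Hoeffding bound: 2·exp(−2·494·0.093²) = 2·exp(−8.54521) = 0.00038895.
Union bound over 26 events: 26·0.00038895 = 0.01011.

0.0101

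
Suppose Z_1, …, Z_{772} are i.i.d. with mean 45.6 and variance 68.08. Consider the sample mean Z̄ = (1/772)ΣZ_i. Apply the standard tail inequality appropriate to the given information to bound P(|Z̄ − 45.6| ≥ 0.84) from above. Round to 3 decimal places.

With mean and variance of each term known, Chebyshev's inequality bounds the deviation of the sum (or sample mean).
Var(Z̄) = Var(Z_i)/n = 68.08/772 = 0.088187.
Chebyshev: P(|Z̄ − 45.6| ≥ 0.84) ≤ Var(Z̄)/(0.84)² = 68.08/(772·0.84²) = 0.1250.

0.125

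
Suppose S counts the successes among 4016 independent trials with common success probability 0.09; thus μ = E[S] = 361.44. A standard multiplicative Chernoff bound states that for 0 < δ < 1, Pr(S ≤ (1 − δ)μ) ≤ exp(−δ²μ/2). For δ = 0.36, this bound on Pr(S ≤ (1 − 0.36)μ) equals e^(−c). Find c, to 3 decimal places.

c = δ²μ/2 = 0.36²·361.44/2 = 23.4213.

23.421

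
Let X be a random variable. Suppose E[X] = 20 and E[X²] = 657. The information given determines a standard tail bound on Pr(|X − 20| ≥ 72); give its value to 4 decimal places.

0.0496

The first two moments determine the variance, so Chebyshev's inequality is the sharpest standard bound available.
Var(X) = E[X²] − (E[X])² = 657 − 400 = 257.
Chebyshev's inequality: Pr(|X − μ| ≥ t) ≤ Var(X)/t² = 257/5184 = 0.0496.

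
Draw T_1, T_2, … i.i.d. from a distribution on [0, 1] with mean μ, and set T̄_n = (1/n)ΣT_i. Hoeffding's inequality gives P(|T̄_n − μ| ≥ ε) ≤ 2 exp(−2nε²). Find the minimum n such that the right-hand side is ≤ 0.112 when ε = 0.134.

81

Require 2·exp(−2nε²) ≤ 0.112, i.e. 2nε² ≥ ln(2/0.112) = 2.882404.
So n ≥ 2.882404 / (2·0.134²) = 80.263.
The smallest integer n is 81.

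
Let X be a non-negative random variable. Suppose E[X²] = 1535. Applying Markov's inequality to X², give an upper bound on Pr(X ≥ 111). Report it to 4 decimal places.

Since X ≥ 0, the event {X ≥ 111} is the same as {X² ≥ 12321}.
Markov's inequality applied to X² gives Pr(X² ≥ 12321) ≤ E[X²]/12321 = 1535/12321 = 0.1246.

0.1246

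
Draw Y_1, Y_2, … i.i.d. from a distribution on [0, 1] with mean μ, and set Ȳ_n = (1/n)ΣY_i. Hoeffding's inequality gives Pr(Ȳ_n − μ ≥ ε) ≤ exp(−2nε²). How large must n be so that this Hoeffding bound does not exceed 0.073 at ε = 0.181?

40

Require exp(−2nε²) ≤ 0.073, i.e. 2nε² ≥ ln(1/0.073) = 2.617296.
So n ≥ 2.617296 / (2·0.181²) = 39.945.
The smallest integer n is 40.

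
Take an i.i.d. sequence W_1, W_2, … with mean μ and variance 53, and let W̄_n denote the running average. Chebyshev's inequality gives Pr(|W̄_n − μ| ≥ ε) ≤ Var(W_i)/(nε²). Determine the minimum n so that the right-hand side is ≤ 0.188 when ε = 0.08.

Require 53/(n·0.08²) ≤ 0.188, i.e. n ≥ 53/(0.188·0.08²) = 44049.202.
The smallest integer n is 44050.

44050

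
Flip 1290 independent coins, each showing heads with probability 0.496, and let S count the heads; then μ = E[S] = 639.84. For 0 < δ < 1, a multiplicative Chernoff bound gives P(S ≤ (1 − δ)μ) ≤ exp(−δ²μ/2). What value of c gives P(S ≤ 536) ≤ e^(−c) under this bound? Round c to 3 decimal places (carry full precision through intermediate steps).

8.426

Write 536 = (1 − δ)μ, so δ = 1 − 536/639.84 = 0.1622906…
Then the exponent is δ²μ/2 = (μ − 536)²/(2μ) = 8.426127.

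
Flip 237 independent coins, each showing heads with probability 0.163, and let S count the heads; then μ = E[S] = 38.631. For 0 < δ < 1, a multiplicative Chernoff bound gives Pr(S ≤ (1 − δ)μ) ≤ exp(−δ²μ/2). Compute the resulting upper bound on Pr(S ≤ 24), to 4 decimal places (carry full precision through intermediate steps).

0.0626

Write 24 = (1 − δ)μ, so δ = 1 − 24/38.631 = 0.3787373…
Then the exponent is δ²μ/2 = (μ − 24)²/(2μ) = 2.770653.
Bound = exp(−2.770653) = 0.06262.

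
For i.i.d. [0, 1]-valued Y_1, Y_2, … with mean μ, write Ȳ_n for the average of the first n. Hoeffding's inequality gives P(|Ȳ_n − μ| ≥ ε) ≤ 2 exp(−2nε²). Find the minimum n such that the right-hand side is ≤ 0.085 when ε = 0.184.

Require 2·exp(−2nε²) ≤ 0.085, i.e. 2nε² ≥ ln(2/0.085) = 3.158251.
So n ≥ 3.158251 / (2·0.184²) = 46.642.
The smallest integer n is 47.

47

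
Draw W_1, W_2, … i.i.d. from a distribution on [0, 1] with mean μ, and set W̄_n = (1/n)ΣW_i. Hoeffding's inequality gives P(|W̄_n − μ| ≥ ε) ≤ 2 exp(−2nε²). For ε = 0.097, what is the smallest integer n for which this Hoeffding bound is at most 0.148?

Require 2·exp(−2nε²) ≤ 0.148, i.e. 2nε² ≥ ln(2/0.148) = 2.603690.
So n ≥ 2.603690 / (2·0.097²) = 138.362.
The smallest integer n is 139.

139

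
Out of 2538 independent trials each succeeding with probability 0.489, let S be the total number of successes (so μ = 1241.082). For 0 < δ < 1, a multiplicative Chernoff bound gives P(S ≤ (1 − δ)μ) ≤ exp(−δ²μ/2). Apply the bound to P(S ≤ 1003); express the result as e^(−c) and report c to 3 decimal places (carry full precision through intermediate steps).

Write 1003 = (1 − δ)μ, so δ = 1 − 1003/1241.082 = 0.1918342…
Then the exponent is δ²μ/2 = (μ − 1003)²/(2μ) = 22.836138.

22.836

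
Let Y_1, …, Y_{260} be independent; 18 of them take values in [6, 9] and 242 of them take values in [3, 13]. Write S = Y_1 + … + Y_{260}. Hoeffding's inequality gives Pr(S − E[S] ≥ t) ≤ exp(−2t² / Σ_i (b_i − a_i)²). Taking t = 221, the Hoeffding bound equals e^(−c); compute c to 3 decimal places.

4.010

Σ(b_i − a_i)² = 18·3² + 242·10² = 24362.
c = 2t² / 24362 = 2·221² / 24362 = 4.0096.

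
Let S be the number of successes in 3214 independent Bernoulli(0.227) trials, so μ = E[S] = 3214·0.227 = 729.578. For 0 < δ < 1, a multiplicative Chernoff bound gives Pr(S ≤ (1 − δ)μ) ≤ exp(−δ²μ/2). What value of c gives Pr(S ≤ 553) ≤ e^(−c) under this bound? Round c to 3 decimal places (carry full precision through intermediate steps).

21.368

Write 553 = (1 − δ)μ, so δ = 1 − 553/729.578 = 0.2420276…
Then the exponent is δ²μ/2 = (μ − 553)²/(2μ) = 21.368373.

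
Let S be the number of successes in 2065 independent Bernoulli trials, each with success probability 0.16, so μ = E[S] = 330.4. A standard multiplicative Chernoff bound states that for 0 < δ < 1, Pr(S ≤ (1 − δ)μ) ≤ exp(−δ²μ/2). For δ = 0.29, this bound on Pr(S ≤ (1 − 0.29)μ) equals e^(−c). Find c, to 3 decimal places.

13.893

c = δ²μ/2 = 0.29²·330.4/2 = 13.8933.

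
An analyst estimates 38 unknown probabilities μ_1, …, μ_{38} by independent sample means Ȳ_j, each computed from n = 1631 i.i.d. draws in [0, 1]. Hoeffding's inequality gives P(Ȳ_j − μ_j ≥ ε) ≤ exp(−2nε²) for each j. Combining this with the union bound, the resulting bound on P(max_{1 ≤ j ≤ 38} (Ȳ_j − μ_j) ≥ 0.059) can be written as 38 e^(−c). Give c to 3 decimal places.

Union bound over the 38 events: P(max_{1 ≤ j ≤ 38} (Ȳ_j − μ_j) ≥ 0.059) ≤ 38·exp(−2nε²) = 38 exp(−2·1631·0.059²).
So c = 2·1631·0.059² = 11.3550.

11.355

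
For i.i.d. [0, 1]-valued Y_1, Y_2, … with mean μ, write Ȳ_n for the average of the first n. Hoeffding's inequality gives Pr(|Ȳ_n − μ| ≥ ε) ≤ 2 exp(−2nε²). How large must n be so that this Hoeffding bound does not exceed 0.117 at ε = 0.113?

112

Require 2·exp(−2nε²) ≤ 0.117, i.e. 2nε² ≥ ln(2/0.117) = 2.838729.
So n ≥ 2.838729 / (2·0.113²) = 111.157.
The smallest integer n is 112.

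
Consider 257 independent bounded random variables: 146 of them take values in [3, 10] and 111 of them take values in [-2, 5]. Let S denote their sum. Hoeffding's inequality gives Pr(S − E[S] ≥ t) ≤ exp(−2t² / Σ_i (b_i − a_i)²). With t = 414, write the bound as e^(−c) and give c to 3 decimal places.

27.221

Σ(b_i − a_i)² = 146·7² + 111·7² = 12593.
c = 2t² / 12593 = 2·414² / 12593 = 27.2208.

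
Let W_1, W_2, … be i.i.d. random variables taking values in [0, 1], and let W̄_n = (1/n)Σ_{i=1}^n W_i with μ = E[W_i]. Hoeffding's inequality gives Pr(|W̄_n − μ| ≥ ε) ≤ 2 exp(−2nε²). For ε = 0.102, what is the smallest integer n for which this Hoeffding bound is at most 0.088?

151

Require 2·exp(−2nε²) ≤ 0.088, i.e. 2nε² ≥ ln(2/0.088) = 3.123566.
So n ≥ 3.123566 / (2·0.102²) = 150.114.
The smallest integer n is 151.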